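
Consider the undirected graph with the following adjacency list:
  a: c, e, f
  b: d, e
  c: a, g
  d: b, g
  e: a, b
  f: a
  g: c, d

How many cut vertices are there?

Removing a increases the component count from 1 to 2, so a is a cut vertex.
By contrast removing d leaves 1 component; it is not a cut vertex. No other vertex is a cut vertex either.

1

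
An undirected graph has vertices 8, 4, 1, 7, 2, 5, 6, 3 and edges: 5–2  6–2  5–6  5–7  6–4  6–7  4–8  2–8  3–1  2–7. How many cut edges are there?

The edges on the cycle 6-2-8-4-6 are not bridges since each lies on that cycle.
But removing 3–1 disconnects 3 from 1 — this is a bridge.

1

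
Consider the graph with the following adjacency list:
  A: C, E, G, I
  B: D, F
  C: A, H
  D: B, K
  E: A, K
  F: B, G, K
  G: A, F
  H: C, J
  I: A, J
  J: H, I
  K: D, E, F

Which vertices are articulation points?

A

Removing A increases the component count from 1 to 2, so A is a cut vertex.
By contrast removing F leaves 1 component; it is not a cut vertex. No other vertex is a cut vertex either.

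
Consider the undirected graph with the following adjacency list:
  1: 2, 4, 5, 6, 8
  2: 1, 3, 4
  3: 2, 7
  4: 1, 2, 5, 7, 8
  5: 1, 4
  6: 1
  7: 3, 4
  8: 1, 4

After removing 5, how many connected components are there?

1

With 5 gone, the remaining components are: {1, 2, 3, 4, 6, 7, 8}.
That is 1 component.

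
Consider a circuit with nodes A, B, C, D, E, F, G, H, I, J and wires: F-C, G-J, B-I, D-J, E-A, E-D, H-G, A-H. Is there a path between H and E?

Yes

From H we can reach A, D, E, G, H, J, which includes E.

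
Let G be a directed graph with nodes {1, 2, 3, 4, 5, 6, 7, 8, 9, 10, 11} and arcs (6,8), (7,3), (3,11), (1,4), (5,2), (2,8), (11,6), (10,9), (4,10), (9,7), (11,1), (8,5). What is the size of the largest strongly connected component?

{1, 3, 4, 7, 9, 10, 11} are all mutually reachable — one SCC of size 7.
{2, 5, 8} are all mutually reachable — one SCC of size 3.
{6} is an SCC by itself.
The largest has 7 vertices.

7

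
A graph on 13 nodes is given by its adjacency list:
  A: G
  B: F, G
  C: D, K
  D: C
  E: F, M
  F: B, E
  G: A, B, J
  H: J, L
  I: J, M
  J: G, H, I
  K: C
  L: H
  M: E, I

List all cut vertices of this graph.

Removing C increases the component count from 2 to 3, so C is a cut vertex.
Removing G increases the component count from 2 to 3, so G is a cut vertex.
Removing H increases the component count from 2 to 3, so H is a cut vertex.
Likewise J is a cut vertex.
By contrast removing E leaves 2 components; it is not a cut vertex. No other vertex is a cut vertex either.

C, G, H, J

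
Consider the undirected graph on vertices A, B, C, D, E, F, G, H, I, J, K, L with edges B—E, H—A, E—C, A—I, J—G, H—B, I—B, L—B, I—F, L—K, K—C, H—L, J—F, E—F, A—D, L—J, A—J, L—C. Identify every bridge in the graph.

A-D, G-J

The edges on the cycle H-L-J-F-I-A-H are not bridges since each lies on that cycle.
But removing J—G disconnects J from G; removing D—A disconnects D from A — these are bridges.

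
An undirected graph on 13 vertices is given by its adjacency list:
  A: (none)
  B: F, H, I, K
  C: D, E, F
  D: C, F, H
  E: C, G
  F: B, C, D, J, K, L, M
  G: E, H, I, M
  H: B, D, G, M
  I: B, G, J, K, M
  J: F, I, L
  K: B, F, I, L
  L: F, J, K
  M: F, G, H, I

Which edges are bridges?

none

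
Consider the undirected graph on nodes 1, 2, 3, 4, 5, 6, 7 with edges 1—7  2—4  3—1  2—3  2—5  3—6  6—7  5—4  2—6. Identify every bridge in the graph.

The edges on the cycle 2-5-4-2 are not bridges since each lies on that cycle.
Every edge lies on some cycle, so there are no bridges.

none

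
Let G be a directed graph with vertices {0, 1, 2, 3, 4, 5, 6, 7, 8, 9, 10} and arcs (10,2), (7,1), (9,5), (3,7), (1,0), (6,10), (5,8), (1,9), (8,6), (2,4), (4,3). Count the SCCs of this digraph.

2

{1, 2, 3, 4, 5, 6, 7, 8, 9, 10} are all mutually reachable — one SCC of size 10.
{0} is an SCC by itself.
That gives 2 strongly connected components.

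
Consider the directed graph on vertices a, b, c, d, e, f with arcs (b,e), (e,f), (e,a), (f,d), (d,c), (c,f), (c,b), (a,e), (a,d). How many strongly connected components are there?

{a, b, c, d, e, f} are all mutually reachable — one SCC of size 6.
That gives 1 strongly connected component.

1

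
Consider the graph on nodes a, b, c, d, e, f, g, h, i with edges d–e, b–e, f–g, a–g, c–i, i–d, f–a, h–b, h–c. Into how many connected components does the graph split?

2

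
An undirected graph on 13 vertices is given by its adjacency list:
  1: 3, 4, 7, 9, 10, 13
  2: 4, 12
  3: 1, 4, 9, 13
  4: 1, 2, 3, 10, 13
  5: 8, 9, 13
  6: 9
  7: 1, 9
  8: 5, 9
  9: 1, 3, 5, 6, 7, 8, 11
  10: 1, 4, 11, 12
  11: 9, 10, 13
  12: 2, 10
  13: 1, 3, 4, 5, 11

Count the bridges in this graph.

1

The edges on the cycle 9-11-13-5-8-9 are not bridges since each lies on that cycle.
But removing 6-9 disconnects 6 from 9 — this is a bridge.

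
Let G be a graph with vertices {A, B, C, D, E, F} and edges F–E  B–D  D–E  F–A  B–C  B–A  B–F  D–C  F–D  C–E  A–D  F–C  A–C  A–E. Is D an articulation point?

No

Deleting D leaves 1 component (was 1) (its neighbors A, B, C, E, F remain connected to each other), so D is not a cut vertex.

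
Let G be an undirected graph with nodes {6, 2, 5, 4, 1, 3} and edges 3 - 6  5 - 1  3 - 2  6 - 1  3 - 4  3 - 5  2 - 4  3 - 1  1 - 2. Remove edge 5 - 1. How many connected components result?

1

5 and 1 are still connected via 5-3-1, so the component count stays at 1.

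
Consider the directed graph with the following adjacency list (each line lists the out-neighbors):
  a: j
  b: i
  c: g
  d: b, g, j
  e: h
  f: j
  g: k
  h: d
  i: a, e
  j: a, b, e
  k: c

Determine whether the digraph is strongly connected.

No

There is no directed path from h to f, so the graph is not strongly connected.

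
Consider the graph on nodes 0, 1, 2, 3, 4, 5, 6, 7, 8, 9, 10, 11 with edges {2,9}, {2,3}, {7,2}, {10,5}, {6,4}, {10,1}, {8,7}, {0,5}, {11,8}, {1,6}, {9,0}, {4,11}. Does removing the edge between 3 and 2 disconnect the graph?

Removing 3—2 leaves no path between 3 and 2: the component count goes from 1 to 2. So it is a bridge.

Yes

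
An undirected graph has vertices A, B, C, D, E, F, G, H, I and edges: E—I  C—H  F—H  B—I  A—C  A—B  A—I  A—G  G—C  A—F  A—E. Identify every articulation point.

Removing A increases the component count from 2 to 3, so A is a cut vertex.
By contrast removing H leaves 2 components; it is not a cut vertex. No other vertex is a cut vertex either.

A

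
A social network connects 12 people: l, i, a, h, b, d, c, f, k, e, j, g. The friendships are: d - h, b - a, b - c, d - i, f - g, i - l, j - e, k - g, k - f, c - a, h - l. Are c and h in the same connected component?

No

The component containing c is {a, b, c}, and h is not in it.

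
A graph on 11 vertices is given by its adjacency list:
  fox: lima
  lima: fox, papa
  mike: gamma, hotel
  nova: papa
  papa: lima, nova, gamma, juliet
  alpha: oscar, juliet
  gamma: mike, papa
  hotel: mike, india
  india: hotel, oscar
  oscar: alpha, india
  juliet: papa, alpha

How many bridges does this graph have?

The edges on the cycle juliet-papa-gamma-mike-hotel-india-oscar-alpha-juliet are not bridges since each lies on that cycle.
But removing nova-papa disconnects nova from papa; removing papa-lima disconnects papa from lima; removing lima-fox disconnects lima from fox — these are bridges.
That makes 3 bridges.

3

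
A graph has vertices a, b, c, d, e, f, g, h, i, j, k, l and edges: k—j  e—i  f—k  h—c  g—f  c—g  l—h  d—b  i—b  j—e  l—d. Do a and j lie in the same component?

No

The component containing a is {a}, and j is not in it.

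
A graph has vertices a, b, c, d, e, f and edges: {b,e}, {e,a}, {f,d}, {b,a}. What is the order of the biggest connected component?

c is isolated — a component by itself.
Starting from d we can reach d, f. That is one component of size 2.
Starting from a we can reach a, b, e. That is one component of size 3.
The largest has 3 vertices.

3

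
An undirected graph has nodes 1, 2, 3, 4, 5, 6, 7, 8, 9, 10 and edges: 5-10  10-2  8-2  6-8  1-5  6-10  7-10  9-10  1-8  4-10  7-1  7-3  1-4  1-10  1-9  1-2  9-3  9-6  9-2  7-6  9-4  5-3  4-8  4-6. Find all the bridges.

none

The edges on the cycle 1-9-2-1 are not bridges since each lies on that cycle.
Every edge lies on some cycle, so there are no bridges.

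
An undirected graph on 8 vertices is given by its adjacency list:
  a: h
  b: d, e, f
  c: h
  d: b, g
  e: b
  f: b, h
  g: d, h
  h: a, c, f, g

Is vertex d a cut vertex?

Deleting d leaves 1 component (was 1) (its neighbors b, g remain connected to each other), so d is not a cut vertex.

No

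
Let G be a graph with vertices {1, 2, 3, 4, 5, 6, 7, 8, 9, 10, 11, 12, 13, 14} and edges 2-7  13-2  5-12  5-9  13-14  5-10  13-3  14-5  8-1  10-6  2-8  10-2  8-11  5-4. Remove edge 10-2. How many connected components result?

1

10 and 2 are still connected via 10-5-14-13-2, so the component count stays at 1.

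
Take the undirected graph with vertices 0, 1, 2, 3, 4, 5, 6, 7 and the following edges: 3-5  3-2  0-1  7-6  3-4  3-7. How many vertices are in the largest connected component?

Starting from 0 we can reach 0, 1. That is one component of size 2.
Starting from 2 we can reach 2, 3, 4, 5, 6, 7. That is one component of size 6.
The largest has 6 vertices.

6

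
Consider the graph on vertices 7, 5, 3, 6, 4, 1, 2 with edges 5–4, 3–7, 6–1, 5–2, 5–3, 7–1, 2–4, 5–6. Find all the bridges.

The edges on the cycle 5-2-4-5 are not bridges since each lies on that cycle.
Every edge lies on some cycle, so there are no bridges.

none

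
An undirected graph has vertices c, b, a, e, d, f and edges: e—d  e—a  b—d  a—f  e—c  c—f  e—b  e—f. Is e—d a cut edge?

No

After removing e—d, the path e-b-d still connects them, so the edge is not a bridge.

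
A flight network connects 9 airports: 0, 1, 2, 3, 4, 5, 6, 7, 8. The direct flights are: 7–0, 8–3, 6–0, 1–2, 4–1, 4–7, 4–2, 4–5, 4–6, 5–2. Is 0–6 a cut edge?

After removing 0–6, the path 0-7-4-6 still connects them, so the edge is not a bridge.

No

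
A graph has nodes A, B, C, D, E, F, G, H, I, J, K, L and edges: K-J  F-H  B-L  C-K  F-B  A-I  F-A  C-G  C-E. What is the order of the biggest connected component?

D is isolated — a component by itself.
Starting from C we can reach C, E, G, J, K. That is one component of size 5.
Starting from A we can reach A, B, F, H, I, L. That is one component of size 6.
The largest has 6 vertices.

6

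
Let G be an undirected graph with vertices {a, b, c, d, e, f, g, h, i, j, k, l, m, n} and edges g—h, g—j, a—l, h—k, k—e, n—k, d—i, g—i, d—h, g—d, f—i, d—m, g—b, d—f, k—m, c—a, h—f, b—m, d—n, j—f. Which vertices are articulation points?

Removing a increases the component count from 2 to 3, so a is a cut vertex.
Removing k increases the component count from 2 to 3, so k is a cut vertex.
By contrast removing f leaves 2 components; it is not a cut vertex. No other vertex is a cut vertex either.

a, k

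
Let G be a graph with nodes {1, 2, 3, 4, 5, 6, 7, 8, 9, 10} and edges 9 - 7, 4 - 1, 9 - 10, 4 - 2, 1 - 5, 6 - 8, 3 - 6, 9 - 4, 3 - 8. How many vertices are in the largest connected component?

7

Starting from 3 we can reach 3, 6, 8. That is one component of size 3.
Starting from 1 we can reach 1, 2, 4, 5, 7, 9, 10. That is one component of size 7.
The largest has 7 vertices.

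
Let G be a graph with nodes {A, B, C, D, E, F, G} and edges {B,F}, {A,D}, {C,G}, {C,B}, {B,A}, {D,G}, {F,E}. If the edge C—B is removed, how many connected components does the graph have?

1

C and B are still connected via C-G-D-A-B, so the component count stays at 1.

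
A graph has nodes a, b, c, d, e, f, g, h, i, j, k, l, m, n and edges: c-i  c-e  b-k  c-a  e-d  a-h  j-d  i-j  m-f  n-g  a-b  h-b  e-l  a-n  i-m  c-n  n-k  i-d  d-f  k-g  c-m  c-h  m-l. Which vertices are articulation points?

Removing c increases the component count from 1 to 2, so c is a cut vertex.
By contrast removing b leaves 1 component; it is not a cut vertex. No other vertex is a cut vertex either.

c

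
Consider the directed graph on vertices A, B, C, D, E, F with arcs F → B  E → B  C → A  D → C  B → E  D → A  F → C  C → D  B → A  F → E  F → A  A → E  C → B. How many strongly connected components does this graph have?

3

{A, B, E} are all mutually reachable — one SCC of size 3.
{C, D} are all mutually reachable — one SCC of size 2.
{F} is an SCC by itself.
That gives 3 strongly connected components.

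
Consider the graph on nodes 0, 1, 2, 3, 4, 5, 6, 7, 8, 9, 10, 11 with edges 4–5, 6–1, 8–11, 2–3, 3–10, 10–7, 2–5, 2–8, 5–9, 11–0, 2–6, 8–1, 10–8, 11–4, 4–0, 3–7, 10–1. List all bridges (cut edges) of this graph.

The edges on the cycle 2-3-10-1-6-2 are not bridges since each lies on that cycle.
But removing 9–5 disconnects 9 from 5 — this is a bridge.

5-9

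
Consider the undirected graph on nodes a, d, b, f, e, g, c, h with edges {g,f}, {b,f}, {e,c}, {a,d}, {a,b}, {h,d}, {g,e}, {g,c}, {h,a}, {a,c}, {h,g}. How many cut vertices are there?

0

Removing b, for instance, still leaves 1 component. No single vertex removal increases the component count — the graph has no articulation points.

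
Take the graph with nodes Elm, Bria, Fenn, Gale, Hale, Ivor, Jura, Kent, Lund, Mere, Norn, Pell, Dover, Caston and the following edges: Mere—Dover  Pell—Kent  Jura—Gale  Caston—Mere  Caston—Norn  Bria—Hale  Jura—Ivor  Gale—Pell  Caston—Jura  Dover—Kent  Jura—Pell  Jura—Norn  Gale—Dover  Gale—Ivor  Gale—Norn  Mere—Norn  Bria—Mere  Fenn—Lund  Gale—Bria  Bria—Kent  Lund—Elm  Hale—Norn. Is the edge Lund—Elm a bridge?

Yes

Removing Lund—Elm leaves no path between Lund and Elm: the component count goes from 2 to 3. So it is a bridge.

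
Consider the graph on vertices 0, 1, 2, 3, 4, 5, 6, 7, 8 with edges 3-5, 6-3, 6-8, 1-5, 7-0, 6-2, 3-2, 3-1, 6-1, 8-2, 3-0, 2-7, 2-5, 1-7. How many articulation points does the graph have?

Removing 5, for instance, still leaves 2 components. No single vertex removal increases the component count — the graph has no articulation points.

0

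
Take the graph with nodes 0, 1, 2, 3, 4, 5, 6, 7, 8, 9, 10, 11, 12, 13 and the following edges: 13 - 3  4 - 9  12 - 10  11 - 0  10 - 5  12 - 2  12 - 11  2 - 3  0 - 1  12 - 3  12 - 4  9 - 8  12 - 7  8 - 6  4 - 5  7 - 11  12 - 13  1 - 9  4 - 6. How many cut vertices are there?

Removing 12 increases the component count from 1 to 2, so 12 is a cut vertex.
By contrast removing 9 leaves 1 component; it is not a cut vertex. No other vertex is a cut vertex either.

1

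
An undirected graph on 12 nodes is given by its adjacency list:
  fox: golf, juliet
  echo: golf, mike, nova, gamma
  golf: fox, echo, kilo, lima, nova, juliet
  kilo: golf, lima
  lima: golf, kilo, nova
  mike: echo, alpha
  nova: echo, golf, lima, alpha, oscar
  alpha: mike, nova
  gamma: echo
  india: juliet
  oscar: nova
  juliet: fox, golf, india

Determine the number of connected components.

1

Starting from fox we can reach fox, echo, golf, kilo, lima, mike, nova, alpha, gamma, india, oscar, juliet. That is one component of size 12.
Total: 1 component.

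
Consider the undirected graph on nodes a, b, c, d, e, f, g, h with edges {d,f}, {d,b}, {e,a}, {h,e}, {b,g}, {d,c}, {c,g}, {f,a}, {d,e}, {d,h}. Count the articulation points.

Removing d increases the component count from 1 to 2, so d is a cut vertex.
By contrast removing a leaves 1 component; it is not a cut vertex. No other vertex is a cut vertex either.

1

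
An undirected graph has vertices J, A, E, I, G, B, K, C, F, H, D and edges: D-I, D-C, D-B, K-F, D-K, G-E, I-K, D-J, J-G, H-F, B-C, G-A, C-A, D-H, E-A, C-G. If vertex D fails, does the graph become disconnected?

Deleting D raises the number of components from 1 to 2, so D is a cut vertex.

Yes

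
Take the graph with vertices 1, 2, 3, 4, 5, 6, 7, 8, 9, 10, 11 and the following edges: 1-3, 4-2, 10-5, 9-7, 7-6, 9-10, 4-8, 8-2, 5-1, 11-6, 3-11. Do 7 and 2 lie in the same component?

The component containing 7 is {1, 3, 5, 6, 7, 9, 10, 11}, and 2 is not in it.

No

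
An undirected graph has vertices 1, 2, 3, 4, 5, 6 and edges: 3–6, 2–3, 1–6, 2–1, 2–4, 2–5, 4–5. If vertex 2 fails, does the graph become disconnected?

Yes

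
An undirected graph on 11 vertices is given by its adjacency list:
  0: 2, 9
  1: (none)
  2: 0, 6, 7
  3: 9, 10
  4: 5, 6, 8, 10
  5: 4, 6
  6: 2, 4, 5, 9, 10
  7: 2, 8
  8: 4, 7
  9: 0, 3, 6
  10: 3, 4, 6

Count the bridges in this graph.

The edges on the cycle 6-2-7-8-4-10-6 are not bridges since each lies on that cycle.
Every edge lies on some cycle, so there are no bridges.

0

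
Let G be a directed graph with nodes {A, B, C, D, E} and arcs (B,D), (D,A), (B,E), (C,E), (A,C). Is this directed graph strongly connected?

There is no directed path from D to B, so the graph is not strongly connected.

No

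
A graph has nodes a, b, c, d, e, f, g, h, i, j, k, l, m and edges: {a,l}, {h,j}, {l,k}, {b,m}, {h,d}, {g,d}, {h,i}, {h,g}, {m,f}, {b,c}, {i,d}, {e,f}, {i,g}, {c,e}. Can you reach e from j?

No

The component containing j is {d, g, h, i, j}, and e is not in it.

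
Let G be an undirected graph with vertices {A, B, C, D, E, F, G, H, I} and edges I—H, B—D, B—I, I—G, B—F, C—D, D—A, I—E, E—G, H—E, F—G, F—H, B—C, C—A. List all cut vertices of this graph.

B

Removing B increases the component count from 1 to 2, so B is a cut vertex.
By contrast removing C leaves 1 component; it is not a cut vertex. No other vertex is a cut vertex either.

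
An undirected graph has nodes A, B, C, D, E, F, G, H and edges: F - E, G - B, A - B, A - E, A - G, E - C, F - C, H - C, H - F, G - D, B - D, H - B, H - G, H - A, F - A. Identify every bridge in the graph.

The edges on the cycle F-A-E-C-F are not bridges since each lies on that cycle.
Every edge lies on some cycle, so there are no bridges.

none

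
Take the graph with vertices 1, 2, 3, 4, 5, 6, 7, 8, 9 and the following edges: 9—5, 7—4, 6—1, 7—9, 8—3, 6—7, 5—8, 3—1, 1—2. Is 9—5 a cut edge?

After removing 9—5, the path 9-7-6-1-3-8-5 still connects them, so the edge is not a bridge.

No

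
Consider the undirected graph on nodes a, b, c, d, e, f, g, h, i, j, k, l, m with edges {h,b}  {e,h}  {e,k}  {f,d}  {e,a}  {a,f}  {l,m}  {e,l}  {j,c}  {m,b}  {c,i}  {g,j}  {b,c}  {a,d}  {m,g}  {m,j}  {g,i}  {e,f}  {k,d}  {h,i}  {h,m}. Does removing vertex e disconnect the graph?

Yes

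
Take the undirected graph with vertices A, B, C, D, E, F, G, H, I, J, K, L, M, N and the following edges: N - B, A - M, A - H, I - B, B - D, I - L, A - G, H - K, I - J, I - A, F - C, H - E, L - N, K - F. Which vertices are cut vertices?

Removing A increases the component count from 1 to 4, so A is a cut vertex.
Removing B increases the component count from 1 to 2, so B is a cut vertex.
Removing F increases the component count from 1 to 2, so F is a cut vertex.
Likewise H, I, K are cut vertices.
By contrast removing M leaves 1 component; it is not a cut vertex. No other vertex is a cut vertex either.

A, B, F, H, I, K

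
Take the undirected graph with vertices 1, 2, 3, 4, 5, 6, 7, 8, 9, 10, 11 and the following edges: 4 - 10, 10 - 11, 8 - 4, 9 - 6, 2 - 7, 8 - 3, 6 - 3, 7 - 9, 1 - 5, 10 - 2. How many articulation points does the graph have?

1

Removing 10 increases the component count from 2 to 3, so 10 is a cut vertex.
By contrast removing 4 leaves 2 components; it is not a cut vertex. No other vertex is a cut vertex either.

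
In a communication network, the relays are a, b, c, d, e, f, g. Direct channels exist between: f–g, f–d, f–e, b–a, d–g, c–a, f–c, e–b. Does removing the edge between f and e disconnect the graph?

After removing f–e, the path f-c-a-b-e still connects them, so the edge is not a bridge.

No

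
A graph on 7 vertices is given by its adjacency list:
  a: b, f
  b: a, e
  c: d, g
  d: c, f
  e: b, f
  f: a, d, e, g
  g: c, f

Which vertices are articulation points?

f

Removing f increases the component count from 1 to 2, so f is a cut vertex.
By contrast removing b leaves 1 component; it is not a cut vertex. No other vertex is a cut vertex either.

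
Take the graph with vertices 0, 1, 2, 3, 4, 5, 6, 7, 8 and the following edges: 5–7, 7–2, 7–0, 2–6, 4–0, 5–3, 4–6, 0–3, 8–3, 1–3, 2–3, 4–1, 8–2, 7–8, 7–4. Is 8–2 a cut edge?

After removing 8–2, the path 8-7-2 still connects them, so the edge is not a bridge.

No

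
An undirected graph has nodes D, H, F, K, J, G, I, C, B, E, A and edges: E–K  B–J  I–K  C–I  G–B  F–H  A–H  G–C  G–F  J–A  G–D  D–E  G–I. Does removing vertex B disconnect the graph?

Deleting B leaves 1 component (was 1) (its neighbors G, J remain connected to each other), so B is not a cut vertex.

No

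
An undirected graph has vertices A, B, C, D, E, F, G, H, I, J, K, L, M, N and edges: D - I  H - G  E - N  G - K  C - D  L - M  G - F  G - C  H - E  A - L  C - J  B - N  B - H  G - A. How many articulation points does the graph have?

Removing A increases the component count from 1 to 2, so A is a cut vertex.
Removing C increases the component count from 1 to 3, so C is a cut vertex.
Removing D increases the component count from 1 to 2, so D is a cut vertex.
Likewise G, H, L are cut vertices.
By contrast removing E leaves 1 component; it is not a cut vertex. No other vertex is a cut vertex either.

6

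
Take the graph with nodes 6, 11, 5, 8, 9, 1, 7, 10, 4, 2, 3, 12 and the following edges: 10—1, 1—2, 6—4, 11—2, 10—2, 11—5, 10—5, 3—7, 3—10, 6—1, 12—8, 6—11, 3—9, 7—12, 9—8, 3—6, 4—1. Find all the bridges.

none

The edges on the cycle 6-4-1-6 are not bridges since each lies on that cycle.
Every edge lies on some cycle, so there are no bridges.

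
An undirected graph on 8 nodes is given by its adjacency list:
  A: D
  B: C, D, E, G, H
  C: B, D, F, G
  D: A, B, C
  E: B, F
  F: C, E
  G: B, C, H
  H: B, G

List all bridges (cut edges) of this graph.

A-D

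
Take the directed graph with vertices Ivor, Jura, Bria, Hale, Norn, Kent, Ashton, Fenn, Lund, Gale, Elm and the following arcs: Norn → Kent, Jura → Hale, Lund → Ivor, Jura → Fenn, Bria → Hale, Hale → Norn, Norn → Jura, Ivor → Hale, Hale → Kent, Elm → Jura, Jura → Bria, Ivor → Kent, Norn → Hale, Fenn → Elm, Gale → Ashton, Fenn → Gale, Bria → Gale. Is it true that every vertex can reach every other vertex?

There is no directed path from Kent to Ashton, so the graph is not strongly connected.

No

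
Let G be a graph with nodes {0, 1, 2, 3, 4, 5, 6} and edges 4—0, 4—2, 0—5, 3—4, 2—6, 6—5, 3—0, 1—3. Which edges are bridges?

1-3

The edges on the cycle 3-4-2-6-5-0-3 are not bridges since each lies on that cycle.
But removing 3—1 disconnects 3 from 1 — this is a bridge.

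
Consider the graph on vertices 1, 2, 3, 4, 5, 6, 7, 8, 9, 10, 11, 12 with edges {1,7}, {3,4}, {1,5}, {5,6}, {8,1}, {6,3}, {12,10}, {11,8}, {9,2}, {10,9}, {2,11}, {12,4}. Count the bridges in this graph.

The edges on the cycle 12-10-9-2-11-8-1-5-6-3-4-12 are not bridges since each lies on that cycle.
But removing 7—1 disconnects 7 from 1 — this is a bridge.

1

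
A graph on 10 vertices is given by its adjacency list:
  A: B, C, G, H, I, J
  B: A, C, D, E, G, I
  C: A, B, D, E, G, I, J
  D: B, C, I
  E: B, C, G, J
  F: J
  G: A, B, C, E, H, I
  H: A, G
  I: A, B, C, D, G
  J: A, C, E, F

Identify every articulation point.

J

Removing J increases the component count from 1 to 2, so J is a cut vertex.
By contrast removing B leaves 1 component; it is not a cut vertex. No other vertex is a cut vertex either.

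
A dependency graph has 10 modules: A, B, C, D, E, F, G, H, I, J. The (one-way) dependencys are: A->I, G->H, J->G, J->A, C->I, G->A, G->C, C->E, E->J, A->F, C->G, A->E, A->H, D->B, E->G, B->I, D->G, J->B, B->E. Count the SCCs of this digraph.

5

{A, B, C, E, G, J} are all mutually reachable — one SCC of size 6.
{I} is an SCC by itself.
{D} is an SCC by itself.
{H} is an SCC by itself.
{F} is an SCC by itself.
That gives 5 strongly connected components.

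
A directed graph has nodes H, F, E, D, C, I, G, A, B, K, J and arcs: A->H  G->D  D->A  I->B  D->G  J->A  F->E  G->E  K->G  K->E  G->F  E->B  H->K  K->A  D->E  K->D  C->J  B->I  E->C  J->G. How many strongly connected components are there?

2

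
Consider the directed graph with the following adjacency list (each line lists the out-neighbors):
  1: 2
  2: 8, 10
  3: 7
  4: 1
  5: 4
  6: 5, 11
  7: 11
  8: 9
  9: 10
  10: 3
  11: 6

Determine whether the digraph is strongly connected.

From 8 we can reach every vertex (1, 2, 3, 4, 5, 6, 7, 8, 9, 10, 11), and every vertex can reach 8 (1, 2, 3, 4, 5, 6, 7, 8, 9, 10, 11). So the whole graph is one strongly connected component.

Yes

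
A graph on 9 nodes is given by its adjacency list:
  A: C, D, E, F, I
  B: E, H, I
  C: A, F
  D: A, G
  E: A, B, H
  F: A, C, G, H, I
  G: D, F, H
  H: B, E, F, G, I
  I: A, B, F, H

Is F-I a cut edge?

No

After removing F-I, the path F-H-I still connects them, so the edge is not a bridge.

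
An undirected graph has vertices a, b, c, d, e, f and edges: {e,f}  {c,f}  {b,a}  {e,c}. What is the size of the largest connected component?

3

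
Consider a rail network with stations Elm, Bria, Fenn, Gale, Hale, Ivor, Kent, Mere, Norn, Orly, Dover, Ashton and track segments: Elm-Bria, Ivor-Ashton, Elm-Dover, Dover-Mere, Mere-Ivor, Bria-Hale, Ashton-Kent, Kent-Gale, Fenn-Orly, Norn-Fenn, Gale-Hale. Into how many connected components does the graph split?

Starting from Fenn we can reach Fenn, Norn, Orly. That is one component of size 3.
Starting from Elm we can reach Elm, Bria, Gale, Hale, Ivor, Kent, Mere, Dover, Ashton. That is one component of size 9.
Total: 2 components.

2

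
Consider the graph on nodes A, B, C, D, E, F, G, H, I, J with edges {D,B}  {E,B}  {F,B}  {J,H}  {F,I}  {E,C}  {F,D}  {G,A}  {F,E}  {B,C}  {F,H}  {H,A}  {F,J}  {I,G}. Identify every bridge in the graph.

The edges on the cycle F-I-G-A-H-F are not bridges since each lies on that cycle.
Every edge lies on some cycle, so there are no bridges.

none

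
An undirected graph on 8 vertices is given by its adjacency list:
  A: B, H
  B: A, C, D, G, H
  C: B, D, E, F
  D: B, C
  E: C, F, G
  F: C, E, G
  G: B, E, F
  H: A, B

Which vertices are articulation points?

B

Removing B increases the component count from 1 to 2, so B is a cut vertex.
By contrast removing F leaves 1 component; it is not a cut vertex. No other vertex is a cut vertex either.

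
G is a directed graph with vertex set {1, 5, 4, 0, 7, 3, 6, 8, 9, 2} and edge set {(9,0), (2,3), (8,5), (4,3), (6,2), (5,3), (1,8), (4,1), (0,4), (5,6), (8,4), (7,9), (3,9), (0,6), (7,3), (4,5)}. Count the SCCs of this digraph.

{0, 1, 2, 3, 4, 5, 6, 8, 9} are all mutually reachable — one SCC of size 9.
{7} is an SCC by itself.
That gives 2 strongly connected components.

2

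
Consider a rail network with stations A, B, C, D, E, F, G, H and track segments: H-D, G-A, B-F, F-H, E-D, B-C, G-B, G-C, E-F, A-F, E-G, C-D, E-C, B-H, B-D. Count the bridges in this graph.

0

The edges on the cycle G-A-F-B-G are not bridges since each lies on that cycle.
Every edge lies on some cycle, so there are no bridges.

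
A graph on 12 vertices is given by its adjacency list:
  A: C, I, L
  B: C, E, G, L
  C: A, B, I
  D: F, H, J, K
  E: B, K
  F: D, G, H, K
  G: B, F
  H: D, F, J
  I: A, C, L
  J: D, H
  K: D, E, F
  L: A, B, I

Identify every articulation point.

B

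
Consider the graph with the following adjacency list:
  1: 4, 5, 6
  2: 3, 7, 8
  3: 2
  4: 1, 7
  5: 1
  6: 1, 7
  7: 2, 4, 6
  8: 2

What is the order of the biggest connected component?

8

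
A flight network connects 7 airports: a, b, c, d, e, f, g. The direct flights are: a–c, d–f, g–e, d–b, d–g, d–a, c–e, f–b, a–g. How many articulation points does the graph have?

1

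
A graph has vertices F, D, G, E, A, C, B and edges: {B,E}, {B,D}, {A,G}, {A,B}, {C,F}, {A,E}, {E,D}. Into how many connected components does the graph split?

2

Starting from C we can reach C, F. That is one component of size 2.
Starting from A we can reach A, B, D, E, G. That is one component of size 5.
Total: 2 components.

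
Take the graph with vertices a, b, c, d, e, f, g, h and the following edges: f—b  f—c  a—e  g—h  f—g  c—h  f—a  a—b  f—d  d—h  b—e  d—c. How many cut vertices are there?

Removing f increases the component count from 1 to 2, so f is a cut vertex.
By contrast removing b leaves 1 component; it is not a cut vertex. No other vertex is a cut vertex either.

1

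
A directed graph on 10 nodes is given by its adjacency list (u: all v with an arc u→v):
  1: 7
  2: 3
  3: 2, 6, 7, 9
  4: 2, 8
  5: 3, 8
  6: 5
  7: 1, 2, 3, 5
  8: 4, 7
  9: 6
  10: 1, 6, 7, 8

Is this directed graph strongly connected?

There is no directed path from 1 to 10, so the graph is not strongly connected.

No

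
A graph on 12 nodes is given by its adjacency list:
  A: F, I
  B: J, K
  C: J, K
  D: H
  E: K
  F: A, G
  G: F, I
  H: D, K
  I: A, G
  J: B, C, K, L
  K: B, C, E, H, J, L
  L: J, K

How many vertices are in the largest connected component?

8

Starting from A we can reach A, F, G, I. That is one component of size 4.
Starting from B we can reach B, C, D, E, H, J, K, L. That is one component of size 8.
The largest has 8 vertices.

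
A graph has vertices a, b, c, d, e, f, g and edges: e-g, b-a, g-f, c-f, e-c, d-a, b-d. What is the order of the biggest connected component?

4

Starting from a we can reach a, b, d. That is one component of size 3.
Starting from c we can reach c, e, f, g. That is one component of size 4.
The largest has 4 vertices.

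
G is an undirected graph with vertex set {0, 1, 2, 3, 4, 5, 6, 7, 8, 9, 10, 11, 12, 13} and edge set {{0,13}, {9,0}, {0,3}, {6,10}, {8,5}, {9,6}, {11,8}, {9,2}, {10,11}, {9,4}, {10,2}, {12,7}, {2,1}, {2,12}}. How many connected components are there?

Starting from 0 we can reach 0, 1, 2, 3, 4, 5, 6, 7, 8, 9, 10, 11, 12, 13. That is one component of size 14.
Total: 1 component.

1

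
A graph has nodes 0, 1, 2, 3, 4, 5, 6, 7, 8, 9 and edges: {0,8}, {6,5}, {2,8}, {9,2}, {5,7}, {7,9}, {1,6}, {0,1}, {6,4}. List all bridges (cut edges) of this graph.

4-6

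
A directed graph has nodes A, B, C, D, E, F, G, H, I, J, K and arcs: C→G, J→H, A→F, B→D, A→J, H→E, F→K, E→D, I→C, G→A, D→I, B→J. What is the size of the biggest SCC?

8

{A, C, D, E, G, H, I, J} are all mutually reachable — one SCC of size 8.
{F} is an SCC by itself.
{B} is an SCC by itself.
{K} is an SCC by itself.
The largest has 8 vertices.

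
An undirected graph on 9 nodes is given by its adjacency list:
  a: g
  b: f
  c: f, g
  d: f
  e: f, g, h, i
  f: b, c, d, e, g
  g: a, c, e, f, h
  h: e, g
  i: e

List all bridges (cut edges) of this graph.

a-g, b-f, d-f, e-i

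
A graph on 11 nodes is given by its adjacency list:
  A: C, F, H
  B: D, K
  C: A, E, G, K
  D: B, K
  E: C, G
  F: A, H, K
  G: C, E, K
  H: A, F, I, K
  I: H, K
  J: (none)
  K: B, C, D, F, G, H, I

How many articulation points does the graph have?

1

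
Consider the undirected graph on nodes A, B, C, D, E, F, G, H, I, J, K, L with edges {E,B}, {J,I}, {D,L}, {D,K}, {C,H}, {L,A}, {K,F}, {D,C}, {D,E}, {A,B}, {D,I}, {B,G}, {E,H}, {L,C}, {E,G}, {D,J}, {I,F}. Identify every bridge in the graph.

The edges on the cycle D-L-A-B-G-E-D are not bridges since each lies on that cycle.
Every edge lies on some cycle, so there are no bridges.

none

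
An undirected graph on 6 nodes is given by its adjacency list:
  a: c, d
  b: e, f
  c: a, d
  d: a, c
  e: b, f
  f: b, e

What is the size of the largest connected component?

3

Starting from b we can reach b, e, f. That is one component of size 3.
Starting from a we can reach a, c, d. That is one component of size 3.
The largest has 3 vertices.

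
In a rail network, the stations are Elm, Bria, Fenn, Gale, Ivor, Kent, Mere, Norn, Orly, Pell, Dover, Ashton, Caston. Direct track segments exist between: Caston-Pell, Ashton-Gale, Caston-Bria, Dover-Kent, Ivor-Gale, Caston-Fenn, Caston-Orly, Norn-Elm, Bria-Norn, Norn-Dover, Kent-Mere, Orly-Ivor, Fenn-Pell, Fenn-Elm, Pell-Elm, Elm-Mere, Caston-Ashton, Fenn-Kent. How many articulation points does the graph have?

Removing Caston increases the component count from 1 to 2, so Caston is a cut vertex.
By contrast removing Norn leaves 1 component; it is not a cut vertex. No other vertex is a cut vertex either.

1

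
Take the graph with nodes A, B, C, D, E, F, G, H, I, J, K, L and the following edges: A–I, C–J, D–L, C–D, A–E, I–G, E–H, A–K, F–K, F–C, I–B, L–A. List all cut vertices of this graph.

A, C, E, I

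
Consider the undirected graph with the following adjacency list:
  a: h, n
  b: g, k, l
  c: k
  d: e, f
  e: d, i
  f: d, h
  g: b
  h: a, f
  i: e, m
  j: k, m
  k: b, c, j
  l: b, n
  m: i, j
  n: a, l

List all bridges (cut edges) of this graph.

The edges on the cycle k-b-l-n-a-h-f-d-e-i-m-j-k are not bridges since each lies on that cycle.
But removing k-c disconnects k from c; removing b-g disconnects b from g — these are bridges.

b-g, c-k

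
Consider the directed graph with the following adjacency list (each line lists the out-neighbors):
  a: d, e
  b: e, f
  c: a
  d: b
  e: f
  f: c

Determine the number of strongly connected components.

1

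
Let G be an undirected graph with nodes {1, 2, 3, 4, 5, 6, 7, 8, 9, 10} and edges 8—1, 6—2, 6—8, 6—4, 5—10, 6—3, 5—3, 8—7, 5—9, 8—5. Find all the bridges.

The edges on the cycle 6-8-5-3-6 are not bridges since each lies on that cycle.
But removing 8—1 disconnects 8 from 1; removing 5—9 disconnects 5 from 9; removing 5—10 disconnects 5 from 10; removing 8—7 disconnects 8 from 7 — these are bridges.
In total 6 edges are bridges.

1-8, 10-5, 2-6, 4-6, 5-9, 7-8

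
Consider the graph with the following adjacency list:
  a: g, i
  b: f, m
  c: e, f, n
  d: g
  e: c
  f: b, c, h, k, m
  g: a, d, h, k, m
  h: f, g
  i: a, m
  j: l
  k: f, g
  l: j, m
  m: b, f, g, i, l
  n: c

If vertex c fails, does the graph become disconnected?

Deleting c raises the number of components from 1 to 3, so c is a cut vertex.

Yes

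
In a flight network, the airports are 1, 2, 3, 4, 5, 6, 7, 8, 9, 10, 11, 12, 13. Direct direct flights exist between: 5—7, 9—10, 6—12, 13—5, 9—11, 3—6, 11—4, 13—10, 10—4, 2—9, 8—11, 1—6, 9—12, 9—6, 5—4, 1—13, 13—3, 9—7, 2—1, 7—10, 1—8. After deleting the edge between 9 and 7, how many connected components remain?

1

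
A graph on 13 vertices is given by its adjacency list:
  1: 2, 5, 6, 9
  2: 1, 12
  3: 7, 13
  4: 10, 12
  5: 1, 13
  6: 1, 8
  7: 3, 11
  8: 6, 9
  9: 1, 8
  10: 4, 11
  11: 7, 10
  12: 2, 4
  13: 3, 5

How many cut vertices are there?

Removing 1 increases the component count from 1 to 2, so 1 is a cut vertex.
By contrast removing 10 leaves 1 component; it is not a cut vertex. No other vertex is a cut vertex either.

1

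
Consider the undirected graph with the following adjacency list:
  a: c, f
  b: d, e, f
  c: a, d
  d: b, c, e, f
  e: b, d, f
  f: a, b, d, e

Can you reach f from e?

Yes

From e we can reach a, b, c, d, e, f, which includes f.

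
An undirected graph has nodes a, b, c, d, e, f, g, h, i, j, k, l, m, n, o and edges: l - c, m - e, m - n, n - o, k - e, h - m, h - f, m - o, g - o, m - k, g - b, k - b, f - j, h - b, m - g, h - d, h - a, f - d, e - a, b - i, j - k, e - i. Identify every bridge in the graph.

The edges on the cycle m-n-o-g-m are not bridges since each lies on that cycle.
But removing l - c disconnects l from c — this is a bridge.

c-l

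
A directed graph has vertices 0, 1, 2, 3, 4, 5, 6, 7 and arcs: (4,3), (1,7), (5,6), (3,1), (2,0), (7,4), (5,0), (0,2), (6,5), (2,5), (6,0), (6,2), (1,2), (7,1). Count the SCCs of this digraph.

2

{0, 2, 5, 6} are all mutually reachable — one SCC of size 4.
{1, 3, 4, 7} are all mutually reachable — one SCC of size 4.
That gives 2 strongly connected components.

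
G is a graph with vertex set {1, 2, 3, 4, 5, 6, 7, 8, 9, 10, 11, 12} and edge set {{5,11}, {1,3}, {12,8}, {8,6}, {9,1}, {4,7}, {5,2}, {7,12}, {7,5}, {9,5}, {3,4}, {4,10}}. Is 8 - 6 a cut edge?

Yes

Removing 8 - 6 leaves no path between 8 and 6: the component count goes from 1 to 2. So it is a bridge.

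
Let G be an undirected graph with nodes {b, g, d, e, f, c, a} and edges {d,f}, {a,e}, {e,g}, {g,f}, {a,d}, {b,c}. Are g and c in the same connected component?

The component containing g is {a, d, e, f, g}, and c is not in it.

No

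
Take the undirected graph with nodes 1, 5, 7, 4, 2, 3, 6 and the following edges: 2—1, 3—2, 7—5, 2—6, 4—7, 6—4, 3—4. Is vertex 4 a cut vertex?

Yes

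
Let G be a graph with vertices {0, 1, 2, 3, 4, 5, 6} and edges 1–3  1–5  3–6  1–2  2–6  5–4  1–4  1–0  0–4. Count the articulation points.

1

Removing 1 increases the component count from 1 to 2, so 1 is a cut vertex.
By contrast removing 6 leaves 1 component; it is not a cut vertex. No other vertex is a cut vertex either.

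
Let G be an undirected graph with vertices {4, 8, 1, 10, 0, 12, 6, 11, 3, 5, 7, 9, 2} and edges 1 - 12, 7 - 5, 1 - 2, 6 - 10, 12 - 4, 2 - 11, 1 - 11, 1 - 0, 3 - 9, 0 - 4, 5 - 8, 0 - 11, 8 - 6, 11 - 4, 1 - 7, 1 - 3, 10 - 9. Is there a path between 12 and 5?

Yes

From 12 we can reach 0, 1, 2, 3, 4, 5, 6, 7, 8, 9, 10, 11, 12, which includes 5.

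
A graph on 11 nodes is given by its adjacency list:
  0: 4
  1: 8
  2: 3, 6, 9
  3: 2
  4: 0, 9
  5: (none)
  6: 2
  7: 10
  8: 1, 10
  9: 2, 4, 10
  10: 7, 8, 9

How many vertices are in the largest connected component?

5 is isolated — a component by itself.
Starting from 0 we can reach 0, 1, 2, 3, 4, 6, 7, 8, 9, 10. That is one component of size 10.
The largest has 10 vertices.

10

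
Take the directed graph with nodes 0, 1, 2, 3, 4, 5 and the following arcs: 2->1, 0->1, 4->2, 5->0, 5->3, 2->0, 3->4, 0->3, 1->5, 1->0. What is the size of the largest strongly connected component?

{0, 1, 2, 3, 4, 5} are all mutually reachable — one SCC of size 6.
The largest has 6 vertices.

6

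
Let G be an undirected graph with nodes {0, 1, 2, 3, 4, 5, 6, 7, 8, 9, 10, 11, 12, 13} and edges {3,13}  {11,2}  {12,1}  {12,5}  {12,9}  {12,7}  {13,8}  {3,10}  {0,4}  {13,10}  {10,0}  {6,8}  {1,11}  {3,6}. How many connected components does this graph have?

2

Starting from 0 we can reach 0, 3, 4, 6, 8, 10, 13. That is one component of size 7.
Starting from 1 we can reach 1, 2, 5, 7, 9, 11, 12. That is one component of size 7.
Total: 2 components.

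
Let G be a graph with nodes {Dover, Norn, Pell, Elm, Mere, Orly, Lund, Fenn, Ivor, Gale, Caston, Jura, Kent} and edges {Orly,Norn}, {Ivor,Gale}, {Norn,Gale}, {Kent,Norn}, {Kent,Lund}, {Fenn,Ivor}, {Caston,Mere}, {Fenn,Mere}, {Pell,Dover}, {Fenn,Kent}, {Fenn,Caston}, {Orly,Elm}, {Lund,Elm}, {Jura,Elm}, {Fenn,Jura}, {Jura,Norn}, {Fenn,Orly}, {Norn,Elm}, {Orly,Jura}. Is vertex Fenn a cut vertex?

Deleting Fenn raises the number of components from 2 to 3, so Fenn is a cut vertex.

Yes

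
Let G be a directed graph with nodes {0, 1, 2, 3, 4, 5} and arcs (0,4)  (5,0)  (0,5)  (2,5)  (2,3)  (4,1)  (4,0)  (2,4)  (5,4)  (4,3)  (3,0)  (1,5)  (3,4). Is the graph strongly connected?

There is no directed path from 1 to 2, so the graph is not strongly connected.

No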